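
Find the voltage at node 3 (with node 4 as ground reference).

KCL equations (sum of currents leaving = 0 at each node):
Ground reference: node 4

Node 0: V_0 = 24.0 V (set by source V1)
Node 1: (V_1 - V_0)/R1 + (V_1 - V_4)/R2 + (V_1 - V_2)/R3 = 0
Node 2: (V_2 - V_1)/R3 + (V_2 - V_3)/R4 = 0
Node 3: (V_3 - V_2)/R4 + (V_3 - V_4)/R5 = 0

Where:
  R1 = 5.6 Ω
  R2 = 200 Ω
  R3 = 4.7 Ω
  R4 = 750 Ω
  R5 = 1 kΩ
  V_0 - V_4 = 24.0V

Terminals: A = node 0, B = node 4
Nodal analysis, taking node 4 as the 0 V reference.
Source V1 fixes V_0 = 24 V.
KCL at each unknown node (sum of currents leaving = 0; resistances in Ω):
  Node 1: (V_1 - 24)/5.6 + (V_1 - 0)/200 + (V_1 - V_2)/4.7 = 0
  Node 2: (V_2 - V_1)/4.7 + (V_2 - V_3)/750 = 0
  Node 3: (V_3 - V_2)/750 + (V_3 - 0)/1000 = 0
Collecting terms (coefficients in siemens):
  0.3963·V_1 - 0.2128·V_2 = 4.286
  0.2141·V_2 - 0.2128·V_1 - 0.001333·V_3 = 0
  0.002333·V_3 - 0.001333·V_2 = 0
Solving these 3 simultaneous equations (Gaussian elimination) gives:
  V_1 = 23.27 V, V_2 = 23.21 V, V_3 = 13.26 V
The requested potential is V_3 = 13.26 V.

Final answer: V_3 = 13.26 V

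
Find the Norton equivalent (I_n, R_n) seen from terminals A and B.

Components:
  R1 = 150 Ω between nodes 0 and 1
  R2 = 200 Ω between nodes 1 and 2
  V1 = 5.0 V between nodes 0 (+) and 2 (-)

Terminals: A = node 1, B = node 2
Find the Thévenin equivalent first; then I_n = V_th/R_th and R_n = R_th.
Step 1 — V_th is the open-circuit voltage V_A - V_B (nothing connected across the terminals).
Nodal analysis, taking node 2 as the 0 V reference.
Source V1 fixes V_0 = 5 V.
KCL at each unknown node (sum of currents leaving = 0; resistances in Ω):
  Node 1: (V_1 - 5)/150 + (V_1 - 0)/200 = 0
Collecting terms: 0.01167 × V_1 = 0.03333  =>  V_1 = 2.857 V
V_th = V_1 - V_2 = 2.857 - 0 = 2.857 V
Step 2 — R_th: zero the source — replace V1 by a short circuit (node 2 merges into node 0) — and find the resistance seen between A (node 1) and B (node 0).
Reduce the network between node 1 (A) and node 0 (B) by series/parallel combination:
  Rp1 = R1 ‖ R2 (parallel, both between nodes 0 and 1) = 1/(1/150 + 1/200) = 85.71 Ω
R_th = 85.71 Ω
I_n = V_th/R_th = 2.857/85.71 = 0.03333 A, and R_n = R_th = 85.71 Ω

Final answer: I_n = 0.03333 A, R_n = 85.71 Ω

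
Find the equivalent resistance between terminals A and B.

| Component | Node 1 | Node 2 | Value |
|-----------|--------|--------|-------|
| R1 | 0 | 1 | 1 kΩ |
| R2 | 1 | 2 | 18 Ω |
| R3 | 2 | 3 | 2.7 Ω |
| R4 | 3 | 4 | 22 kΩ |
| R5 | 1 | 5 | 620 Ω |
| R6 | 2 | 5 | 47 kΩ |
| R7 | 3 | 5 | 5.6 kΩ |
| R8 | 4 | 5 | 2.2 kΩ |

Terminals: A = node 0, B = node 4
The network is not a plain series/parallel combination. Inject a 1 A test current into terminal A (node 0) and return it from terminal B (node 4); then R_eq = V_A / (1 A).
Nodal analysis, taking node 4 as the 0 V reference.
Current source I_test pushes 1 A into node 0 and draws it out of node 4.
KCL at each unknown node (sum of currents leaving = 0; resistances in Ω):
  Node 0: (V_0 - V_1)/1000 - 1 = 0
  Node 1: (V_1 - V_0)/1000 + (V_1 - V_2)/18 + (V_1 - V_5)/620 = 0
  Node 2: (V_2 - V_1)/18 + (V_2 - V_3)/2.7 + (V_2 - V_5)/47000 = 0
  Node 3: (V_3 - V_2)/2.7 + (V_3 - 0)/22000 + (V_3 - V_5)/5600 = 0
  Node 5: (V_5 - V_1)/620 + (V_5 - V_2)/47000 + (V_5 - V_3)/5600 + (V_5 - 0)/2200 = 0
Collecting terms (coefficients in siemens):
  0.001·V_0 - 0.001·V_1 = 1
  0.05817·V_1 - 0.001·V_0 - 0.05556·V_2 - 0.001613·V_5 = 0
  0.4259·V_2 - 0.05556·V_1 - 0.3704·V_3 - 0.00002128·V_5 = 0
  0.3706·V_3 - 0.3704·V_2 - 0.0001786·V_5 = 0
  0.002267·V_5 - 0.001613·V_1 - 0.00002128·V_2 - 0.0001786·V_3 = 0
Solving these 5 simultaneous equations (Gaussian elimination) gives:
  V_0 = 3447 V, V_1 = 2447 V, V_2 = 2443 V, V_3 = 2442 V
  V_5 = 1956 V
R_eq = V_0 / 1 A = 3447 Ω = 3.447 kΩ

Final answer: 3.447 kΩ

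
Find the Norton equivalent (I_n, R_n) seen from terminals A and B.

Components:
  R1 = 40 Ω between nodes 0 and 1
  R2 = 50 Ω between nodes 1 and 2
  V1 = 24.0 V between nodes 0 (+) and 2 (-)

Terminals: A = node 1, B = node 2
Find the Thévenin equivalent first; then I_n = V_th/R_th and R_n = R_th.
Step 1 — V_th is the open-circuit voltage V_A - V_B (nothing connected across the terminals).
Nodal analysis, taking node 2 as the 0 V reference.
Source V1 fixes V_0 = 24 V.
KCL at each unknown node (sum of currents leaving = 0; resistances in Ω):
  Node 1: (V_1 - 24)/40 + (V_1 - 0)/50 = 0
Collecting terms: 0.045 × V_1 = 0.6  =>  V_1 = 13.33 V
V_th = V_1 - V_2 = 13.33 - 0 = 13.33 V
Step 2 — R_th: zero the source — replace V1 by a short circuit (node 2 merges into node 0) — and find the resistance seen between A (node 1) and B (node 0).
Reduce the network between node 1 (A) and node 0 (B) by series/parallel combination:
  Rp1 = R1 ‖ R2 (parallel, both between nodes 0 and 1) = 1/(1/40 + 1/50) = 22.22 Ω
R_th = 22.22 Ω
I_n = V_th/R_th = 13.33/22.22 = 0.6 A, and R_n = R_th = 22.22 Ω

Final answer: I_n = 0.6 A, R_n = 22.22 Ω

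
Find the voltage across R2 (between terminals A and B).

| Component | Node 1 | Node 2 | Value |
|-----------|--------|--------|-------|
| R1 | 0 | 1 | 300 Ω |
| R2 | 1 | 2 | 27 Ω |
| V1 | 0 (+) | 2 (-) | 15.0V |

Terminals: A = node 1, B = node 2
R1 and R2 are in series across V1 (node 0 → node 1 → node 2), and the output A–B is taken across R2, so this is a voltage divider.
Series current: I = V1/(R1 + R2) = 15/(300 + 27) = 15/327 = 0.04587 A
V_R2 = I × R2 = V1 × R2/(R1 + R2) = 15 × 27/327 = 1.239 V

Final answer: 1.239 V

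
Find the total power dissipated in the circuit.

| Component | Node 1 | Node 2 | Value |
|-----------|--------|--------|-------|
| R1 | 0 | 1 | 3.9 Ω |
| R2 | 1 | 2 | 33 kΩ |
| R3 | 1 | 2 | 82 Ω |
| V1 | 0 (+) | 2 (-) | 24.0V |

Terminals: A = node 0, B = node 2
Nodal analysis, taking node 2 as the 0 V reference.
Source V1 fixes V_0 = 24 V.
KCL at each unknown node (sum of currents leaving = 0; resistances in Ω):
  Node 1: (V_1 - 24)/3.9 + (V_1 - 0)/33000 + (V_1 - 0)/82 = 0
Collecting terms: 0.2686 × V_1 = 6.154  =>  V_1 = 22.91 V
Power in each resistor, P = (ΔV)²/R:
  P_R1 = (24 - 22.91)²/3.9 = 0.3059 W
  P_R2 = (22.91 - 0)²/33000 = 0.0159 W
  P_R3 = (22.91 - 0)²/82 = 6.4 W
P_total = P_R1 + P_R2 + P_R3 = 6.721 W

Final answer: 6.721 W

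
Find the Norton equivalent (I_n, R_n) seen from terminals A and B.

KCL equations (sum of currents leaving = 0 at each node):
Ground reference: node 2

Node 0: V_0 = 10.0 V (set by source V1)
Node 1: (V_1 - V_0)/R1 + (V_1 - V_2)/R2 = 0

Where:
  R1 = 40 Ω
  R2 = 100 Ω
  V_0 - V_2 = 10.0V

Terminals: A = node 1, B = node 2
Find the Thévenin equivalent first; then I_n = V_th/R_th and R_n = R_th.
Step 1 — V_th is the open-circuit voltage V_A - V_B (nothing connected across the terminals).
Nodal analysis, taking node 2 as the 0 V reference.
Source V1 fixes V_0 = 10 V.
KCL at each unknown node (sum of currents leaving = 0; resistances in Ω):
  Node 1: (V_1 - 10)/40 + (V_1 - 0)/100 = 0
Collecting terms: 0.035 × V_1 = 0.25  =>  V_1 = 7.143 V
V_th = V_1 - V_2 = 7.143 - 0 = 7.143 V
Step 2 — R_th: zero the source — replace V1 by a short circuit (node 2 merges into node 0) — and find the resistance seen between A (node 1) and B (node 0).
Reduce the network between node 1 (A) and node 0 (B) by series/parallel combination:
  Rp1 = R1 ‖ R2 (parallel, both between nodes 0 and 1) = 1/(1/40 + 1/100) = 28.57 Ω
R_th = 28.57 Ω
I_n = V_th/R_th = 7.143/28.57 = 0.25 A, and R_n = R_th = 28.57 Ω

Final answer: I_n = 0.25 A, R_n = 28.57 Ω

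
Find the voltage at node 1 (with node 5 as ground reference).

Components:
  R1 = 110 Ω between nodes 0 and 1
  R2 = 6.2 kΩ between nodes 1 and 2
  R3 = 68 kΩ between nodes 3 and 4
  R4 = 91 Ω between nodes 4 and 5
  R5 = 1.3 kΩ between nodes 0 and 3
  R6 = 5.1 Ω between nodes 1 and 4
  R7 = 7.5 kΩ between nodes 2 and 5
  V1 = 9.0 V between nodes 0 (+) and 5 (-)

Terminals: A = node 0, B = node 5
Nodal analysis, taking node 5 as the 0 V reference.
Source V1 fixes V_0 = 9 V.
KCL at each unknown node (sum of currents leaving = 0; resistances in Ω):
  Node 1: (V_1 - 9)/110 + (V_1 - V_2)/6200 + (V_1 - V_4)/5.1 = 0
  Node 2: (V_2 - V_1)/6200 + (V_2 - 0)/7500 = 0
  Node 3: (V_3 - V_4)/68000 + (V_3 - 9)/1300 = 0
  Node 4: (V_4 - V_3)/68000 + (V_4 - 0)/91 + (V_4 - V_1)/5.1 = 0
Collecting terms (coefficients in siemens):
  0.2053·V_1 - 0.0001613·V_2 - 0.1961·V_4 = 0.08182
  0.0002946·V_2 - 0.0001613·V_1 = 0
  0.0007839·V_3 - 0.00001471·V_4 = 0.006923
  0.2071·V_4 - 0.1961·V_1 - 0.00001471·V_3 = 0
Solving these 4 simultaneous equations (Gaussian elimination) gives:
  V_1 = 4.184 V, V_2 = 2.291 V, V_3 = 8.906 V, V_4 = 3.963 V
The requested potential is V_1 = 4.184 V.

Final answer: V_1 = 4.184 V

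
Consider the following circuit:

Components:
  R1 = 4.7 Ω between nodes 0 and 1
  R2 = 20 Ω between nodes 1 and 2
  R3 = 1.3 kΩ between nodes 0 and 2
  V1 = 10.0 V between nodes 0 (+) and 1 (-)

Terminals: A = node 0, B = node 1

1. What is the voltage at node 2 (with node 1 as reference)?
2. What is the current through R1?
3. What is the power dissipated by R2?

Nodal analysis, taking node 1 as the 0 V reference.
Source V1 fixes V_0 = 10 V.
KCL at each unknown node (sum of currents leaving = 0; resistances in Ω):
  Node 2: (V_2 - 0)/20 + (V_2 - 10)/1300 = 0
Collecting terms: 0.05077 × V_2 = 0.007692  =>  V_2 = 0.1515 V
Part 1:
  Read off the nodal solution: V_2 = 0.1515 V
Part 2:
  I_R1 = (V_0 - V_1)/R1 = (10 - 0)/4.7 = 2.128 A
  Magnitude: I_R1 = 2.128 A
Part 3:
  I_R2 = (V_1 - V_2)/R2 = (0 - 0.1515)/20 = -0.007576 A
  P_R2 = I_R2² × R2 = (-0.007576)² × 20 = 0.001148 W

Final answers:
1. V_2 = 0.1515 V
2. I_R1 = 2.128 A
3. P_R2 = 0.001148 W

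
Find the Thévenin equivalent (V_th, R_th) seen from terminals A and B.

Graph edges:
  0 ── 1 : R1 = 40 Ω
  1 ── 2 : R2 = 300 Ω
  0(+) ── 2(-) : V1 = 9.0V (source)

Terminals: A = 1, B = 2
Step 1 — V_th is the open-circuit voltage V_A - V_B (nothing connected across the terminals).
Nodal analysis, taking node 2 as the 0 V reference.
Source V1 fixes V_0 = 9 V.
KCL at each unknown node (sum of currents leaving = 0; resistances in Ω):
  Node 1: (V_1 - 9)/40 + (V_1 - 0)/300 = 0
Collecting terms: 0.02833 × V_1 = 0.225  =>  V_1 = 7.941 V
V_th = V_1 - V_2 = 7.941 - 0 = 7.941 V
Step 2 — R_th: zero the source — replace V1 by a short circuit (node 2 merges into node 0) — and find the resistance seen between A (node 1) and B (node 0).
Reduce the network between node 1 (A) and node 0 (B) by series/parallel combination:
  Rp1 = R1 ‖ R2 (parallel, both between nodes 0 and 1) = 1/(1/40 + 1/300) = 35.29 Ω
R_th = 35.29 Ω

Final answer: V_th = 7.941 V, R_th = 35.29 Ω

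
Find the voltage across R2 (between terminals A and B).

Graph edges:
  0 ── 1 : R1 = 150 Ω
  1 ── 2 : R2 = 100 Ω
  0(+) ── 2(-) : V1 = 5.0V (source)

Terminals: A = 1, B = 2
R1 and R2 are in series across V1 (node 0 → node 1 → node 2), and the output A–B is taken across R2, so this is a voltage divider.
Series current: I = V1/(R1 + R2) = 5/(150 + 100) = 5/250 = 0.02 A
V_R2 = I × R2 = V1 × R2/(R1 + R2) = 5 × 100/250 = 2 V

Final answer: 2 V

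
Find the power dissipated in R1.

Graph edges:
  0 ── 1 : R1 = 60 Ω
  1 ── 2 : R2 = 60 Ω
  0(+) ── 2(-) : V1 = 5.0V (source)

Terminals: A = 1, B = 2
Nodal analysis, taking node 2 as the 0 V reference.
Source V1 fixes V_0 = 5 V.
KCL at each unknown node (sum of currents leaving = 0; resistances in Ω):
  Node 1: (V_1 - 5)/60 + (V_1 - 0)/60 = 0
Collecting terms: 0.03333 × V_1 = 0.08333  =>  V_1 = 2.5 V
I_R1 = (V_0 - V_1)/R1 = (5 - 2.5)/60 = 0.04167 A
P_R1 = I_R1² × R1 = (0.04167)² × 60 = 0.1042 W

Final answer: 0.1042 W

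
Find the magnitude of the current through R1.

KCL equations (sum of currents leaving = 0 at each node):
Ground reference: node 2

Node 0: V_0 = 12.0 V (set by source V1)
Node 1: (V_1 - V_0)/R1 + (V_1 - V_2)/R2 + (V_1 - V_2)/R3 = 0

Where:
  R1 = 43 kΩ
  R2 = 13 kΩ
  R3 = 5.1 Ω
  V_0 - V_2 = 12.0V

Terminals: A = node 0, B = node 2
Nodal analysis, taking node 2 as the 0 V reference.
Source V1 fixes V_0 = 12 V.
KCL at each unknown node (sum of currents leaving = 0; resistances in Ω):
  Node 1: (V_1 - 12)/43000 + (V_1 - 0)/13000 + (V_1 - 0)/5.1 = 0
Collecting terms: 0.1962 × V_1 = 0.0002791  =>  V_1 = 0.001423 V
I_R1 = (V_0 - V_1)/R1 = (12 - 0.001423)/43000 = 0.000279 A
|I_R1| = 0.000279 A

Final answer: |I_R1| = 0.000279 A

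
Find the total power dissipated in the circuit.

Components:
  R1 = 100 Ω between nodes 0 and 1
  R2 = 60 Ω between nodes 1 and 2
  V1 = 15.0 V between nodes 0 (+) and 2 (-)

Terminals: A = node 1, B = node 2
Nodal analysis, taking node 2 as the 0 V reference.
Source V1 fixes V_0 = 15 V.
KCL at each unknown node (sum of currents leaving = 0; resistances in Ω):
  Node 1: (V_1 - 15)/100 + (V_1 - 0)/60 = 0
Collecting terms: 0.02667 × V_1 = 0.15  =>  V_1 = 5.625 V
Power in each resistor, P = (ΔV)²/R:
  P_R1 = (15 - 5.625)²/100 = 0.8789 W
  P_R2 = (5.625 - 0)²/60 = 0.5273 W
P_total = P_R1 + P_R2 = 1.406 W

Final answer: 1.406 W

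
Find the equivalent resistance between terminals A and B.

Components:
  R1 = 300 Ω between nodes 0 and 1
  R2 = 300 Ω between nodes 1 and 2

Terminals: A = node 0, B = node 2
Reduce the network between node 0 (A) and node 2 (B) by series/parallel combination:
  Rs1 = R1 + R2 (series, joined only at node 1) = 300 + 300 = 600 Ω
R_eq = 600 Ω

Final answer: 600 Ω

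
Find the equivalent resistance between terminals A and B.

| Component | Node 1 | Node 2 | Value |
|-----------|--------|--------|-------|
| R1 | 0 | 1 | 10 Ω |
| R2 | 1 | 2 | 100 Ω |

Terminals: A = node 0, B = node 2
Reduce the network between node 0 (A) and node 2 (B) by series/parallel combination:
  Rs1 = R1 + R2 (series, joined only at node 1) = 10 + 100 = 110 Ω
R_eq = 110 Ω

Final answer: 110 Ω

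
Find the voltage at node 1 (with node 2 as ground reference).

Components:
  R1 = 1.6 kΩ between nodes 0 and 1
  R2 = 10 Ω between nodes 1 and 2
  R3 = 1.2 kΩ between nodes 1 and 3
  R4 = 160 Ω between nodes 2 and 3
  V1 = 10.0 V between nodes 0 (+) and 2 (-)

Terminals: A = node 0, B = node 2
Nodal analysis, taking node 2 as the 0 V reference.
Source V1 fixes V_0 = 10 V.
KCL at each unknown node (sum of currents leaving = 0; resistances in Ω):
  Node 1: (V_1 - 10)/1600 + (V_1 - 0)/10 + (V_1 - V_3)/1200 = 0
  Node 3: (V_3 - V_1)/1200 + (V_3 - 0)/160 = 0
Collecting terms (coefficients in siemens):
  0.1015·V_1 - 0.0008333·V_3 = 0.00625
  0.007083·V_3 - 0.0008333·V_1 = 0
Determinant D = (0.1015)(0.007083) - (-0.0008333)(-0.0008333) = 0.000718
V_1 = [(0.00625)(0.007083) - (-0.0008333)(0)]/D = 0.06166 V
V_3 = [(0.1015)(0) - (0.00625)(-0.0008333)]/D = 0.007254 V
The requested potential is V_1 = 0.06166 V.

Final answer: V_1 = 0.06166 V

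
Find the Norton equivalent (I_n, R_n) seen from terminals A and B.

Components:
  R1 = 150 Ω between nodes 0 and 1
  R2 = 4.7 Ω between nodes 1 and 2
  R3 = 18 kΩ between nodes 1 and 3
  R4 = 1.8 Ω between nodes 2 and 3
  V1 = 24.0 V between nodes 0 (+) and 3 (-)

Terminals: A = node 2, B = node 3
Find the Thévenin equivalent first; then I_n = V_th/R_th and R_n = R_th.
Step 1 — V_th is the open-circuit voltage V_A - V_B (nothing connected across the terminals).
Nodal analysis, taking node 3 as the 0 V reference.
Source V1 fixes V_0 = 24 V.
KCL at each unknown node (sum of currents leaving = 0; resistances in Ω):
  Node 1: (V_1 - 24)/150 + (V_1 - V_2)/4.7 + (V_1 - 0)/18000 = 0
  Node 2: (V_2 - V_1)/4.7 + (V_2 - 0)/1.8 = 0
Collecting terms (coefficients in siemens):
  0.2195·V_1 - 0.2128·V_2 = 0.16
  0.7683·V_2 - 0.2128·V_1 = 0
Determinant D = (0.2195)(0.7683) - (-0.2128)(-0.2128) = 0.1234
V_1 = [(0.16)(0.7683) - (-0.2128)(0)]/D = 0.9965 V
V_2 = [(0.2195)(0) - (0.16)(-0.2128)]/D = 0.2759 V
V_th = V_2 - V_3 = 0.2759 - 0 = 0.2759 V
Step 2 — R_th: zero the source — replace V1 by a short circuit (node 3 merges into node 0) — and find the resistance seen between A (node 2) and B (node 0).
Reduce the network between node 2 (A) and node 0 (B) by series/parallel combination:
  Rp1 = R1 ‖ R3 (parallel, both between nodes 0 and 1) = 1/(1/150 + 1/18000) = 148.8 Ω
  Rs1 = R2 + Rp1 (series, joined only at node 1) = 4.7 + 148.8 = 153.5 Ω
  Rp2 = R4 ‖ Rs1 (parallel, both between nodes 0 and 2) = 1/(1/1.8 + 1/153.5) = 1.779 Ω
R_th = 1.779 Ω
I_n = V_th/R_th = 0.2759/1.779 = 0.1551 A, and R_n = R_th = 1.779 Ω

Final answer: I_n = 0.1551 A, R_n = 1.779 Ω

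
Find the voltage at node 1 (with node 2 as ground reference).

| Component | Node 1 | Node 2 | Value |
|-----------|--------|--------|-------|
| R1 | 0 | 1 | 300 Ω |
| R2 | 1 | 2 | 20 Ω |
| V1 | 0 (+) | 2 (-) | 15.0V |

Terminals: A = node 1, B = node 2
Nodal analysis, taking node 2 as the 0 V reference.
Source V1 fixes V_0 = 15 V.
KCL at each unknown node (sum of currents leaving = 0; resistances in Ω):
  Node 1: (V_1 - 15)/300 + (V_1 - 0)/20 = 0
Collecting terms: 0.05333 × V_1 = 0.05  =>  V_1 = 0.9375 V
The requested potential is V_1 = 0.9375 V.

Final answer: V_1 = 0.9375 V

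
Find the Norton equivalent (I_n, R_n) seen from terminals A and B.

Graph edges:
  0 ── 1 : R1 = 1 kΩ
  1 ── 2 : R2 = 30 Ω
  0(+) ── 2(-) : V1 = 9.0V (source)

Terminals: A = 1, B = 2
Find the Thévenin equivalent first; then I_n = V_th/R_th and R_n = R_th.
Step 1 — V_th is the open-circuit voltage V_A - V_B (nothing connected across the terminals).
Nodal analysis, taking node 2 as the 0 V reference.
Source V1 fixes V_0 = 9 V.
KCL at each unknown node (sum of currents leaving = 0; resistances in Ω):
  Node 1: (V_1 - 9)/1000 + (V_1 - 0)/30 = 0
Collecting terms: 0.03433 × V_1 = 0.009  =>  V_1 = 0.2621 V
V_th = V_1 - V_2 = 0.2621 - 0 = 0.2621 V
Step 2 — R_th: zero the source — replace V1 by a short circuit (node 2 merges into node 0) — and find the resistance seen between A (node 1) and B (node 0).
Reduce the network between node 1 (A) and node 0 (B) by series/parallel combination:
  Rp1 = R1 ‖ R2 (parallel, both between nodes 0 and 1) = 1/(1/1000 + 1/30) = 29.13 Ω
R_th = 29.13 Ω
I_n = V_th/R_th = 0.2621/29.13 = 0.009 A, and R_n = R_th = 29.13 Ω

Final answer: I_n = 0.009 A, R_n = 29.13 Ω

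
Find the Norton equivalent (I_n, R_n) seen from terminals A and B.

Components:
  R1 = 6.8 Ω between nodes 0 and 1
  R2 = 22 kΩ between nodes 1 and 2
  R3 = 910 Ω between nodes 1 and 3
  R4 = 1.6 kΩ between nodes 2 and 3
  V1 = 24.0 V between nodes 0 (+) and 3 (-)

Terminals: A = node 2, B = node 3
Find the Thévenin equivalent first; then I_n = V_th/R_th and R_n = R_th.
Step 1 — V_th is the open-circuit voltage V_A - V_B (nothing connected across the terminals).
Nodal analysis, taking node 3 as the 0 V reference.
Source V1 fixes V_0 = 24 V.
KCL at each unknown node (sum of currents leaving = 0; resistances in Ω):
  Node 1: (V_1 - 24)/6.8 + (V_1 - V_2)/22000 + (V_1 - 0)/910 = 0
  Node 2: (V_2 - V_1)/22000 + (V_2 - 0)/1600 = 0
Collecting terms (coefficients in siemens):
  0.1482·V_1 - 0.00004545·V_2 = 3.529
  0.0006705·V_2 - 0.00004545·V_1 = 0
Determinant D = (0.1482)(0.0006705) - (-0.00004545)(-0.00004545) = 0.00009936
V_1 = [(3.529)(0.0006705) - (-0.00004545)(0)]/D = 23.82 V
V_2 = [(0.1482)(0) - (3.529)(-0.00004545)]/D = 1.615 V
V_th = V_2 - V_3 = 1.615 - 0 = 1.615 V
Step 2 — R_th: zero the source — replace V1 by a short circuit (node 3 merges into node 0) — and find the resistance seen between A (node 2) and B (node 0).
Reduce the network between node 2 (A) and node 0 (B) by series/parallel combination:
  Rp1 = R1 ‖ R3 (parallel, both between nodes 0 and 1) = 1/(1/6.8 + 1/910) = 6.75 Ω
  Rs1 = R2 + Rp1 (series, joined only at node 1) = 22000 + 6.75 = 22010 Ω
  Rp2 = R4 ‖ Rs1 (parallel, both between nodes 0 and 2) = 1/(1/1600 + 1/22010) = 1492 Ω
R_th = 1.492 kΩ
I_n = V_th/R_th = 1.615/1492 = 0.001082 A, and R_n = R_th = 1.492 kΩ

Final answer: I_n = 0.001082 A, R_n = 1.492 kΩ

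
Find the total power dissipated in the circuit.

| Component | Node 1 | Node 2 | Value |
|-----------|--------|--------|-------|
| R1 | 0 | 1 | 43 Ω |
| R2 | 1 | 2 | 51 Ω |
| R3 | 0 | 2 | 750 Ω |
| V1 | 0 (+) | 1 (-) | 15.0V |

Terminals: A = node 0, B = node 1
Nodal analysis, taking node 1 as the 0 V reference.
Source V1 fixes V_0 = 15 V.
KCL at each unknown node (sum of currents leaving = 0; resistances in Ω):
  Node 2: (V_2 - 0)/51 + (V_2 - 15)/750 = 0
Collecting terms: 0.02094 × V_2 = 0.02  =>  V_2 = 0.9551 V
Power in each resistor, P = (ΔV)²/R:
  P_R1 = (15 - 0)²/43 = 5.233 W
  P_R2 = (0 - 0.9551)²/51 = 0.01788 W
  P_R3 = (15 - 0.9551)²/750 = 0.263 W
P_total = P_R1 + P_R2 + P_R3 = 5.513 W

Final answer: 5.513 W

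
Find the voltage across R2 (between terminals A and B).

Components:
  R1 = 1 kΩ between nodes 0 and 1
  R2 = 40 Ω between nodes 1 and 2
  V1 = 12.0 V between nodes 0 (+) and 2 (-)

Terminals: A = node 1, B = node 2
R1 and R2 are in series across V1 (node 0 → node 1 → node 2), and the output A–B is taken across R2, so this is a voltage divider.
Series current: I = V1/(R1 + R2) = 12/(1000 + 40) = 12/1040 = 0.01154 A
V_R2 = I × R2 = V1 × R2/(R1 + R2) = 12 × 40/1040 = 0.4615 V

Final answer: 0.4615 V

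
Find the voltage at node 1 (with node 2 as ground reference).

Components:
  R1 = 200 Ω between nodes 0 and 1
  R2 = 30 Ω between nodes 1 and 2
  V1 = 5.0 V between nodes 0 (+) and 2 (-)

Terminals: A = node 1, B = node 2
Nodal analysis, taking node 2 as the 0 V reference.
Source V1 fixes V_0 = 5 V.
KCL at each unknown node (sum of currents leaving = 0; resistances in Ω):
  Node 1: (V_1 - 5)/200 + (V_1 - 0)/30 = 0
Collecting terms: 0.03833 × V_1 = 0.025  =>  V_1 = 0.6522 V
The requested potential is V_1 = 0.6522 V.

Final answer: V_1 = 0.6522 V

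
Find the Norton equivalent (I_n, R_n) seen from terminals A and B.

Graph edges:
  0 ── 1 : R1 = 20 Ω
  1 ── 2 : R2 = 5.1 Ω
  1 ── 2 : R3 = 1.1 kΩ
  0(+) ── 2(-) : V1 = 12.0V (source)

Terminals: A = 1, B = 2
Find the Thévenin equivalent first; then I_n = V_th/R_th and R_n = R_th.
Step 1 — V_th is the open-circuit voltage V_A - V_B (nothing connected across the terminals).
Nodal analysis, taking node 2 as the 0 V reference.
Source V1 fixes V_0 = 12 V.
KCL at each unknown node (sum of currents leaving = 0; resistances in Ω):
  Node 1: (V_1 - 12)/20 + (V_1 - 0)/5.1 + (V_1 - 0)/1100 = 0
Collecting terms: 0.247 × V_1 = 0.6  =>  V_1 = 2.429 V
V_th = V_1 - V_2 = 2.429 - 0 = 2.429 V
Step 2 — R_th: zero the source — replace V1 by a short circuit (node 2 merges into node 0) — and find the resistance seen between A (node 1) and B (node 0).
Reduce the network between node 1 (A) and node 0 (B) by series/parallel combination:
  Rp1 = R1 ‖ R2 ‖ R3 (parallel, all between nodes 0 and 1) = 1/(1/20 + 1/5.1 + 1/1100) = 4.049 Ω
R_th = 4.049 Ω
I_n = V_th/R_th = 2.429/4.049 = 0.6 A, and R_n = R_th = 4.049 Ω

Final answer: I_n = 0.6 A, R_n = 4.049 Ω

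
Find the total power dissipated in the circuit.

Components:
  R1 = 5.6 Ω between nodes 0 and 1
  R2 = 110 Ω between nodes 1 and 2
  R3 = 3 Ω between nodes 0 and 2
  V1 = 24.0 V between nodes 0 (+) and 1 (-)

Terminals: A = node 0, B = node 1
Nodal analysis, taking node 1 as the 0 V reference.
Source V1 fixes V_0 = 24 V.
KCL at each unknown node (sum of currents leaving = 0; resistances in Ω):
  Node 2: (V_2 - 0)/110 + (V_2 - 24)/3 = 0
Collecting terms: 0.3424 × V_2 = 8  =>  V_2 = 23.36 V
Power in each resistor, P = (ΔV)²/R:
  P_R1 = (24 - 0)²/5.6 = 102.9 W
  P_R2 = (0 - 23.36)²/110 = 4.962 W
  P_R3 = (24 - 23.36)²/3 = 0.1353 W
P_total = P_R1 + P_R2 + P_R3 = 108 W

Final answer: 108 W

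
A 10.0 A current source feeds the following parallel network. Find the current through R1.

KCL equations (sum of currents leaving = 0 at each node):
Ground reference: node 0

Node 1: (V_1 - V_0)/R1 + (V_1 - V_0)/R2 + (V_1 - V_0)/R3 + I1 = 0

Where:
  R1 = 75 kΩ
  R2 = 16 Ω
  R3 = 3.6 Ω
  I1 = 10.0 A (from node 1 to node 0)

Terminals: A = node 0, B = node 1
All resistors sit directly between nodes 0 and 1, so they are in parallel and share one voltage V; the full source current 10 A splits among them.
1/R_par = 1/75000 + 1/16 + 1/3.6 = 0.3403 S  =>  R_par = 2.939 Ω
V = I × R_par = 10 × 2.939 = 29.39 V
I_R1 = V/R1 = 29.39/75000 = 0.0003918 A

Final answer: 0.0003918 A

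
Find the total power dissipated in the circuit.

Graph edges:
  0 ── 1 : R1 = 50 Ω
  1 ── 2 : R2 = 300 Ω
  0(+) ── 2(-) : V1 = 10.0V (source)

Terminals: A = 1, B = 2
Nodal analysis, taking node 2 as the 0 V reference.
Source V1 fixes V_0 = 10 V.
KCL at each unknown node (sum of currents leaving = 0; resistances in Ω):
  Node 1: (V_1 - 10)/50 + (V_1 - 0)/300 = 0
Collecting terms: 0.02333 × V_1 = 0.2  =>  V_1 = 8.571 V
Power in each resistor, P = (ΔV)²/R:
  P_R1 = (10 - 8.571)²/50 = 0.04082 W
  P_R2 = (8.571 - 0)²/300 = 0.2449 W
P_total = P_R1 + P_R2 = 0.2857 W

Final answer: 0.2857 W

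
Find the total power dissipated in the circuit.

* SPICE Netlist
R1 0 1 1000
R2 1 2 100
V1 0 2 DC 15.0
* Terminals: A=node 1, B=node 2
Nodal analysis, taking node 2 as the 0 V reference.
Source V1 fixes V_0 = 15 V.
KCL at each unknown node (sum of currents leaving = 0; resistances in Ω):
  Node 1: (V_1 - 15)/1000 + (V_1 - 0)/100 = 0
Collecting terms: 0.011 × V_1 = 0.015  =>  V_1 = 1.364 V
Power in each resistor, P = (ΔV)²/R:
  P_R1 = (15 - 1.364)²/1000 = 0.186 W
  P_R2 = (1.364 - 0)²/100 = 0.0186 W
P_total = P_R1 + P_R2 = 0.2045 W

Final answer: 0.2045 W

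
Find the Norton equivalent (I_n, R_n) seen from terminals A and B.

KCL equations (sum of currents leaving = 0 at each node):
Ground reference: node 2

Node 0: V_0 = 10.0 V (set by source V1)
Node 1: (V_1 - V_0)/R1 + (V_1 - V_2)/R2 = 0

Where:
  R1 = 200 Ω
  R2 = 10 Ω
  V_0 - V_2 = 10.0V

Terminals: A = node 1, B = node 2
Find the Thévenin equivalent first; then I_n = V_th/R_th and R_n = R_th.
Step 1 — V_th is the open-circuit voltage V_A - V_B (nothing connected across the terminals).
Nodal analysis, taking node 2 as the 0 V reference.
Source V1 fixes V_0 = 10 V.
KCL at each unknown node (sum of currents leaving = 0; resistances in Ω):
  Node 1: (V_1 - 10)/200 + (V_1 - 0)/10 = 0
Collecting terms: 0.105 × V_1 = 0.05  =>  V_1 = 0.4762 V
V_th = V_1 - V_2 = 0.4762 - 0 = 0.4762 V
Step 2 — R_th: zero the source — replace V1 by a short circuit (node 2 merges into node 0) — and find the resistance seen between A (node 1) and B (node 0).
Reduce the network between node 1 (A) and node 0 (B) by series/parallel combination:
  Rp1 = R1 ‖ R2 (parallel, both between nodes 0 and 1) = 1/(1/200 + 1/10) = 9.524 Ω
R_th = 9.524 Ω
I_n = V_th/R_th = 0.4762/9.524 = 0.05 A, and R_n = R_th = 9.524 Ω

Final answer: I_n = 0.05 A, R_n = 9.524 Ω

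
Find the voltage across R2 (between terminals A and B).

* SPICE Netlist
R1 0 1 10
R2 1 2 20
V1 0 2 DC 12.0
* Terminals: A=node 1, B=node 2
R1 and R2 are in series across V1 (node 0 → node 1 → node 2), and the output A–B is taken across R2, so this is a voltage divider.
Series current: I = V1/(R1 + R2) = 12/(10 + 20) = 12/30 = 0.4 A
V_R2 = I × R2 = V1 × R2/(R1 + R2) = 12 × 20/30 = 8 V

Final answer: 8 V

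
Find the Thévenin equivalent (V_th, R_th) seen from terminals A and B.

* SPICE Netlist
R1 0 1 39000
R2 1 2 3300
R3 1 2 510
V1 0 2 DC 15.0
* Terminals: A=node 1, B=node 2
Step 1 — V_th is the open-circuit voltage V_A - V_B (nothing connected across the terminals).
Nodal analysis, taking node 2 as the 0 V reference.
Source V1 fixes V_0 = 15 V.
KCL at each unknown node (sum of currents leaving = 0; resistances in Ω):
  Node 1: (V_1 - 15)/39000 + (V_1 - 0)/3300 + (V_1 - 0)/510 = 0
Collecting terms: 0.002289 × V_1 = 0.0003846  =>  V_1 = 0.168 V
V_th = V_1 - V_2 = 0.168 - 0 = 0.168 V
Step 2 — R_th: zero the source — replace V1 by a short circuit (node 2 merges into node 0) — and find the resistance seen between A (node 1) and B (node 0).
Reduce the network between node 1 (A) and node 0 (B) by series/parallel combination:
  Rp1 = R1 ‖ R2 ‖ R3 (parallel, all between nodes 0 and 1) = 1/(1/39000 + 1/3300 + 1/510) = 436.8 Ω
R_th = 436.8 Ω

Final answer: V_th = 0.168 V, R_th = 436.8 Ω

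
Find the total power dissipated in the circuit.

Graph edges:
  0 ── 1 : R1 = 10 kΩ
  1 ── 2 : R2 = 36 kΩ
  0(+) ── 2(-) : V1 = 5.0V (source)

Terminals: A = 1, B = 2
Nodal analysis, taking node 2 as the 0 V reference.
Source V1 fixes V_0 = 5 V.
KCL at each unknown node (sum of currents leaving = 0; resistances in Ω):
  Node 1: (V_1 - 5)/10000 + (V_1 - 0)/36000 = 0
Collecting terms: 0.0001278 × V_1 = 0.0005  =>  V_1 = 3.913 V
Power in each resistor, P = (ΔV)²/R:
  P_R1 = (5 - 3.913)²/10000 = 0.0001181 W
  P_R2 = (3.913 - 0)²/36000 = 0.0004253 W
P_total = P_R1 + P_R2 = 0.0005435 W

Final answer: 0.0005435 W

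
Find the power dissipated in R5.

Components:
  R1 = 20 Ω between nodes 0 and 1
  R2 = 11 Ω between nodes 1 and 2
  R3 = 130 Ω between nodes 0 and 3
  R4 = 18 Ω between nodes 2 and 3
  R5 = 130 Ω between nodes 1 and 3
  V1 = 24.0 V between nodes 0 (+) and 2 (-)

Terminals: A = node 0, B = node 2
Nodal analysis, taking node 2 as the 0 V reference.
Source V1 fixes V_0 = 24 V.
KCL at each unknown node (sum of currents leaving = 0; resistances in Ω):
  Node 1: (V_1 - 24)/20 + (V_1 - 0)/11 + (V_1 - V_3)/130 = 0
  Node 3: (V_3 - 24)/130 + (V_3 - 0)/18 + (V_3 - V_1)/130 = 0
Collecting terms (coefficients in siemens):
  0.1486·V_1 - 0.007692·V_3 = 1.2
  0.07094·V_3 - 0.007692·V_1 = 0.1846
Determinant D = (0.1486)(0.07094) - (-0.007692)(-0.007692) = 0.01048
V_1 = [(1.2)(0.07094) - (-0.007692)(0.1846)]/D = 8.256 V
V_3 = [(0.1486)(0.1846) - (1.2)(-0.007692)]/D = 3.498 V
I_R5 = (V_1 - V_3)/R5 = (8.256 - 3.498)/130 = 0.03661 A
P_R5 = I_R5² × R5 = (0.03661)² × 130 = 0.1742 W

Final answer: 0.1742 W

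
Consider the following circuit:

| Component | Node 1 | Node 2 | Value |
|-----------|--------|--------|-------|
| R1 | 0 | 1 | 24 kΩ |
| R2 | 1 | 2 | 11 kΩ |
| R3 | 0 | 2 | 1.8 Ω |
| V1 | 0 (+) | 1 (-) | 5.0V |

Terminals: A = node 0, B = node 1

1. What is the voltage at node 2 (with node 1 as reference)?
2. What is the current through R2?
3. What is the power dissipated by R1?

Nodal analysis, taking node 1 as the 0 V reference.
Source V1 fixes V_0 = 5 V.
KCL at each unknown node (sum of currents leaving = 0; resistances in Ω):
  Node 2: (V_2 - 0)/11000 + (V_2 - 5)/1.8 = 0
Collecting terms: 0.5556 × V_2 = 2.778  =>  V_2 = 4.999 V
Part 1:
  Read off the nodal solution: V_2 = 4.999 V
Part 2:
  I_R2 = (V_1 - V_2)/R2 = (0 - 4.999)/11000 = -0.0004545 A
  Magnitude: I_R2 = 0.0004545 A
Part 3:
  I_R1 = (V_0 - V_1)/R1 = (5 - 0)/24000 = 0.0002083 A
  P_R1 = I_R1² × R1 = (0.0002083)² × 24000 = 0.001042 W

Final answers:
1. V_2 = 4.999 V
2. I_R2 = 0.0004545 A
3. P_R1 = 0.001042 W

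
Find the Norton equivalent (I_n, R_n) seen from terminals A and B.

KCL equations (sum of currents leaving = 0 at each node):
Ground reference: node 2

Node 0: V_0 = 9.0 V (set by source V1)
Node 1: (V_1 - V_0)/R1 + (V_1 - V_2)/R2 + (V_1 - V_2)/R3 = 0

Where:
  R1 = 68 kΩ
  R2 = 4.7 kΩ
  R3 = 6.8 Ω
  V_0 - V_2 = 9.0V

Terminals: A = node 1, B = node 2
Find the Thévenin equivalent first; then I_n = V_th/R_th and R_n = R_th.
Step 1 — V_th is the open-circuit voltage V_A - V_B (nothing connected across the terminals).
Nodal analysis, taking node 2 as the 0 V reference.
Source V1 fixes V_0 = 9 V.
KCL at each unknown node (sum of currents leaving = 0; resistances in Ω):
  Node 1: (V_1 - 9)/68000 + (V_1 - 0)/4700 + (V_1 - 0)/6.8 = 0
Collecting terms: 0.1473 × V_1 = 0.0001324  =>  V_1 = 0.0008986 V
V_th = V_1 - V_2 = 0.0008986 - 0 = 0.0008986 V
Step 2 — R_th: zero the source — replace V1 by a short circuit (node 2 merges into node 0) — and find the resistance seen between A (node 1) and B (node 0).
Reduce the network between node 1 (A) and node 0 (B) by series/parallel combination:
  Rp1 = R1 ‖ R2 ‖ R3 (parallel, all between nodes 0 and 1) = 1/(1/68000 + 1/4700 + 1/6.8) = 6.789 Ω
R_th = 6.789 Ω
I_n = V_th/R_th = 0.0008986/6.789 = 0.0001324 A, and R_n = R_th = 6.789 Ω

Final answer: I_n = 0.0001324 A, R_n = 6.789 Ω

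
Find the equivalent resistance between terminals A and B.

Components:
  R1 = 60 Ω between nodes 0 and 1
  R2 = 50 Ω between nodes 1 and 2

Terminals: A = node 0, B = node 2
Reduce the network between node 0 (A) and node 2 (B) by series/parallel combination:
  Rs1 = R1 + R2 (series, joined only at node 1) = 60 + 50 = 110 Ω
R_eq = 110 Ω

Final answer: 110 Ω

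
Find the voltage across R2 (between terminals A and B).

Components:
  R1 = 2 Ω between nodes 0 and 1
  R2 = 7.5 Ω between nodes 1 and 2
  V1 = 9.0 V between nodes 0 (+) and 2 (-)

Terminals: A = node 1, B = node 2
R1 and R2 are in series across V1 (node 0 → node 1 → node 2), and the output A–B is taken across R2, so this is a voltage divider.
Series current: I = V1/(R1 + R2) = 9/(2 + 7.5) = 9/9.5 = 0.9474 A
V_R2 = I × R2 = V1 × R2/(R1 + R2) = 9 × 7.5/9.5 = 7.105 V

Final answer: 7.105 V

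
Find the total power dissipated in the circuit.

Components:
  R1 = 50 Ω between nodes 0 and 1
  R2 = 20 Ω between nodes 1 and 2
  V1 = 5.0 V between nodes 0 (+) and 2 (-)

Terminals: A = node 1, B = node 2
Nodal analysis, taking node 2 as the 0 V reference.
Source V1 fixes V_0 = 5 V.
KCL at each unknown node (sum of currents leaving = 0; resistances in Ω):
  Node 1: (V_1 - 5)/50 + (V_1 - 0)/20 = 0
Collecting terms: 0.07 × V_1 = 0.1  =>  V_1 = 1.429 V
Power in each resistor, P = (ΔV)²/R:
  P_R1 = (5 - 1.429)²/50 = 0.2551 W
  P_R2 = (1.429 - 0)²/20 = 0.102 W
P_total = P_R1 + P_R2 = 0.3571 W

Final answer: 0.3571 W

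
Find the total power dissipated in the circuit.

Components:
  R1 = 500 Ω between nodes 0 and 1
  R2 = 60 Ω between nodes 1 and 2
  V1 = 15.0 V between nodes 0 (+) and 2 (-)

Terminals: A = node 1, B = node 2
Nodal analysis, taking node 2 as the 0 V reference.
Source V1 fixes V_0 = 15 V.
KCL at each unknown node (sum of currents leaving = 0; resistances in Ω):
  Node 1: (V_1 - 15)/500 + (V_1 - 0)/60 = 0
Collecting terms: 0.01867 × V_1 = 0.03  =>  V_1 = 1.607 V
Power in each resistor, P = (ΔV)²/R:
  P_R1 = (15 - 1.607)²/500 = 0.3587 W
  P_R2 = (1.607 - 0)²/60 = 0.04305 W
P_total = P_R1 + P_R2 = 0.4018 W

Final answer: 0.4018 W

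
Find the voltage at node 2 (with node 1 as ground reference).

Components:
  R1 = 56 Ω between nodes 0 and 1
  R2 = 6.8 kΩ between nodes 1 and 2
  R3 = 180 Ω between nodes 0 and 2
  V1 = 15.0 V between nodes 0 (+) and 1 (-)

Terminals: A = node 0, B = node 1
Nodal analysis, taking node 1 as the 0 V reference.
Source V1 fixes V_0 = 15 V.
KCL at each unknown node (sum of currents leaving = 0; resistances in Ω):
  Node 2: (V_2 - 0)/6800 + (V_2 - 15)/180 = 0
Collecting terms: 0.005703 × V_2 = 0.08333  =>  V_2 = 14.61 V
The requested potential is V_2 = 14.61 V.

Final answer: V_2 = 14.61 V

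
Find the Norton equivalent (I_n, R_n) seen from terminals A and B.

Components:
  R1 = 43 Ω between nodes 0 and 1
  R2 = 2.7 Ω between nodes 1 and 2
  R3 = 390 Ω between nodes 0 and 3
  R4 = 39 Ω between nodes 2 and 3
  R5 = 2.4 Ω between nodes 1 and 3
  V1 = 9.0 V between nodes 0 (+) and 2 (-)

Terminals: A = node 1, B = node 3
Find the Thévenin equivalent first; then I_n = V_th/R_th and R_n = R_th.
Step 1 — V_th is the open-circuit voltage V_A - V_B (nothing connected across the terminals).
Nodal analysis, taking node 2 as the 0 V reference.
Source V1 fixes V_0 = 9 V.
KCL at each unknown node (sum of currents leaving = 0; resistances in Ω):
  Node 1: (V_1 - 9)/43 + (V_1 - 0)/2.7 + (V_1 - V_3)/2.4 = 0
  Node 3: (V_3 - 9)/390 + (V_3 - 0)/39 + (V_3 - V_1)/2.4 = 0
Collecting terms (coefficients in siemens):
  0.8103·V_1 - 0.4167·V_3 = 0.2093
  0.4449·V_3 - 0.4167·V_1 = 0.02308
Determinant D = (0.8103)(0.4449) - (-0.4167)(-0.4167) = 0.1869
V_1 = [(0.2093)(0.4449) - (-0.4167)(0.02308)]/D = 0.5497 V
V_3 = [(0.8103)(0.02308) - (0.2093)(-0.4167)]/D = 0.5668 V
V_th = V_1 - V_3 = 0.5497 - 0.5668 = -0.01702 V
Step 2 — R_th: zero the source — replace V1 by a short circuit (node 2 merges into node 0) — and find the resistance seen between A (node 1) and B (node 3).
Reduce the network between node 1 (A) and node 3 (B) by series/parallel combination:
  Rp1 = R1 ‖ R2 (parallel, both between nodes 0 and 1) = 1/(1/43 + 1/2.7) = 2.54 Ω
  Rp2 = R3 ‖ R4 (parallel, both between nodes 0 and 3) = 1/(1/390 + 1/39) = 35.45 Ω
  Rs1 = Rp1 + Rp2 (series, joined only at node 0) = 2.54 + 35.45 = 38 Ω
  Rp3 = R5 ‖ Rs1 (parallel, both between nodes 1 and 3) = 1/(1/2.4 + 1/38) = 2.257 Ω
R_th = 2.257 Ω
I_n = V_th/R_th = -0.01702/2.257 = -0.007539 A, and R_n = R_th = 2.257 Ω

Final answer: I_n = -0.007539 A, R_n = 2.257 Ω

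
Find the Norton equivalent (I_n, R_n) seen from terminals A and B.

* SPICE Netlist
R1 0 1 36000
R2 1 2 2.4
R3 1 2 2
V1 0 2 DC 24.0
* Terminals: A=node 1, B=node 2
Find the Thévenin equivalent first; then I_n = V_th/R_th and R_n = R_th.
Step 1 — V_th is the open-circuit voltage V_A - V_B (nothing connected across the terminals).
Nodal analysis, taking node 2 as the 0 V reference.
Source V1 fixes V_0 = 24 V.
KCL at each unknown node (sum of currents leaving = 0; resistances in Ω):
  Node 1: (V_1 - 24)/36000 + (V_1 - 0)/2.4 + (V_1 - 0)/2 = 0
Collecting terms: 0.9167 × V_1 = 0.0006667  =>  V_1 = 0.0007273 V
V_th = V_1 - V_2 = 0.0007273 - 0 = 0.0007273 V
Step 2 — R_th: zero the source — replace V1 by a short circuit (node 2 merges into node 0) — and find the resistance seen between A (node 1) and B (node 0).
Reduce the network between node 1 (A) and node 0 (B) by series/parallel combination:
  Rp1 = R1 ‖ R2 ‖ R3 (parallel, all between nodes 0 and 1) = 1/(1/36000 + 1/2.4 + 1/2) = 1.091 Ω
R_th = 1.091 Ω
I_n = V_th/R_th = 0.0007273/1.091 = 0.0006667 A, and R_n = R_th = 1.091 Ω

Final answer: I_n = 0.0006667 A, R_n = 1.091 Ω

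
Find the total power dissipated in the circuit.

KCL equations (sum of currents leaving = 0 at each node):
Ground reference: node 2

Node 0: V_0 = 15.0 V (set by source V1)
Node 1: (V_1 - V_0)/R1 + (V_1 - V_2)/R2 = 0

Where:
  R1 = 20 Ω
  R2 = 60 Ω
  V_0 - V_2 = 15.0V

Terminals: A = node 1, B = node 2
Nodal analysis, taking node 2 as the 0 V reference.
Source V1 fixes V_0 = 15 V.
KCL at each unknown node (sum of currents leaving = 0; resistances in Ω):
  Node 1: (V_1 - 15)/20 + (V_1 - 0)/60 = 0
Collecting terms: 0.06667 × V_1 = 0.75  =>  V_1 = 11.25 V
Power in each resistor, P = (ΔV)²/R:
  P_R1 = (15 - 11.25)²/20 = 0.7031 W
  P_R2 = (11.25 - 0)²/60 = 2.109 W
P_total = P_R1 + P_R2 = 2.812 W

Final answer: 2.812 W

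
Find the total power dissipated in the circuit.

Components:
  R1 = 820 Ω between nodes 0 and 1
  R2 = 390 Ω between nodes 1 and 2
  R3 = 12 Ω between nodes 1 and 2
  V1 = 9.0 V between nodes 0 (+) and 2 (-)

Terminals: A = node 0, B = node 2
Nodal analysis, taking node 2 as the 0 V reference.
Source V1 fixes V_0 = 9 V.
KCL at each unknown node (sum of currents leaving = 0; resistances in Ω):
  Node 1: (V_1 - 9)/820 + (V_1 - 0)/390 + (V_1 - 0)/12 = 0
Collecting terms: 0.08712 × V_1 = 0.01098  =>  V_1 = 0.126 V
Power in each resistor, P = (ΔV)²/R:
  P_R1 = (9 - 0.126)²/820 = 0.09603 W
  P_R2 = (0.126 - 0)²/390 = 0.0000407 W
  P_R3 = (0.126 - 0)²/12 = 0.001323 W
P_total = P_R1 + P_R2 + P_R3 = 0.0974 W

Final answer: 0.0974 W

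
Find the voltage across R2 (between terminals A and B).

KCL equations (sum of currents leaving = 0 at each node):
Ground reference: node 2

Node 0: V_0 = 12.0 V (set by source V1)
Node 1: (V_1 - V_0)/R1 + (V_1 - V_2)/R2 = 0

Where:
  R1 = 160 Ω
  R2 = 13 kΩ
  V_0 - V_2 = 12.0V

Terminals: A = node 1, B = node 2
R1 and R2 are in series across V1 (node 0 → node 1 → node 2), and the output A–B is taken across R2, so this is a voltage divider.
Series current: I = V1/(R1 + R2) = 12/(160 + 13000) = 12/13160 = 0.0009119 A
V_R2 = I × R2 = V1 × R2/(R1 + R2) = 12 × 13000/13160 = 11.85 V

Final answer: 11.85 V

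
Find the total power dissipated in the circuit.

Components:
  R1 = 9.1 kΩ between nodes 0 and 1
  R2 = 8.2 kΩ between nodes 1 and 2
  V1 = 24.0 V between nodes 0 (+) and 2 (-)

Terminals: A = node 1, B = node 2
Nodal analysis, taking node 2 as the 0 V reference.
Source V1 fixes V_0 = 24 V.
KCL at each unknown node (sum of currents leaving = 0; resistances in Ω):
  Node 1: (V_1 - 24)/9100 + (V_1 - 0)/8200 = 0
Collecting terms: 0.0002318 × V_1 = 0.002637  =>  V_1 = 11.38 V
Power in each resistor, P = (ΔV)²/R:
  P_R1 = (24 - 11.38)²/9100 = 0.01751 W
  P_R2 = (11.38 - 0)²/8200 = 0.01578 W
P_total = P_R1 + P_R2 = 0.03329 W

Final answer: 0.03329 W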